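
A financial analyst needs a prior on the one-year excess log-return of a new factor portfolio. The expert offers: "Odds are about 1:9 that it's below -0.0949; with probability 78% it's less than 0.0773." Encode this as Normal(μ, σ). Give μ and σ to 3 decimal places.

μ = 0.013, σ = 0.084

For Normal(μ,σ), the p-quantile is μ + z_p·σ. Here z_{0.1} = -1.282, z_{0.78} = 0.7722.
So -0.0949 = μ − 1.282σ and 0.0773 = μ + 0.7722σ.
Subtracting: σ = (0.0773 − -0.0949)/(0.7722 − (-1.282)) = 0.084.
Then μ = -0.0949 − (-1.282)·0.084 = 0.013.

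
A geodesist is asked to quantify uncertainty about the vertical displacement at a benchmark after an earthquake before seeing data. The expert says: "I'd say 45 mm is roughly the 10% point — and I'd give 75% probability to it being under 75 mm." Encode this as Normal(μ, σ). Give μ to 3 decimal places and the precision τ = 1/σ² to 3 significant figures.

The p-quantile of Normal(μ,σ) is μ + z_p·σ, with z_{0.1} = -1.282 and z_{0.75} = 0.6745.
Eliminate σ: μ = (z₂·x₁ − z₁·x₂)/(z₂ − z₁) = (0.6745·45 − (-1.282)·75)/1.956 = 64.655.
Then σ = (x₂ − x₁)/(z₂ − z₁) = (75 − 45)/1.956 = 15.337.
Precision τ = 1/σ² = 1/15.34² = 0.00425.

μ = 64.655, τ = 0.00425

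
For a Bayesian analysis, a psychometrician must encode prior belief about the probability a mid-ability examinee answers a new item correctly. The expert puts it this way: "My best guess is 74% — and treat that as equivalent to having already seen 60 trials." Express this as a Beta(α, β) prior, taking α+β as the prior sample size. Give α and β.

Under the effective-sample-size interpretation, Beta(α, β) has prior mean α/(α+β) and prior sample size α+β.
So α+β = 60 and α/(α+β) = 0.74, giving α = 0.74·60 = 44.4 and β = 60 − 44.4 = 15.6.

α = 44.4, β = 15.6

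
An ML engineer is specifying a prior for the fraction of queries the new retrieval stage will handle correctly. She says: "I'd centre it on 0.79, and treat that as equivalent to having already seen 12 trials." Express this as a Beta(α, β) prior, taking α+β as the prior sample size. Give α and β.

Under the effective-sample-size interpretation, Beta(α, β) has prior mean α/(α+β) and prior sample size α+β.
So α+β = 12 and α/(α+β) = 0.79, giving α = 0.79·12 = 9.48 and β = 12 − 9.48 = 2.52.

α = 9.48, β = 2.52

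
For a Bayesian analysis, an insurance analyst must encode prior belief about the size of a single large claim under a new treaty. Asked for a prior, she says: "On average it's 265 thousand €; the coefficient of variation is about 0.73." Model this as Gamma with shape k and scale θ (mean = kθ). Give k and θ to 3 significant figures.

For Gamma(k, scale θ): mean = kθ, variance = kθ², so CV = 1/√k.
CV = 0.73, hence k = 1/CV² = 1.88.
Then θ = mean/k = 265/1.88 = 141.

k ≈ 1.88, θ ≈ 141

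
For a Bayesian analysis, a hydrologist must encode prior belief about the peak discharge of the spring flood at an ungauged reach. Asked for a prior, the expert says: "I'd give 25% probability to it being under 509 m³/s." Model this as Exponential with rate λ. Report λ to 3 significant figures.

λ ≈ 0.000565

P(T < 509.0) = 1 − e^(−λ·509.0) = 0.25, so λ = −ln(1−0.25)/509.0 = −ln(0.75)/509.0 = 0.000565.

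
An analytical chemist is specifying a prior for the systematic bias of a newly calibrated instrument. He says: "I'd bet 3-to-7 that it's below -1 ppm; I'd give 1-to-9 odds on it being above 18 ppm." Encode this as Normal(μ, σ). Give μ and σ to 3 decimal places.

μ = 4.517, σ = 10.521

The p-quantile of Normal(μ,σ) is μ + z_p·σ, with z_{0.3} = -0.5244 and z_{0.9} = 1.282.
Eliminate σ: μ = (z₂·x₁ − z₁·x₂)/(z₂ − z₁) = (1.282·-1 − (-0.5244)·18)/1.806 = 4.517.
Then σ = (x₂ − x₁)/(z₂ − z₁) = (18 − -1)/1.806 = 10.521.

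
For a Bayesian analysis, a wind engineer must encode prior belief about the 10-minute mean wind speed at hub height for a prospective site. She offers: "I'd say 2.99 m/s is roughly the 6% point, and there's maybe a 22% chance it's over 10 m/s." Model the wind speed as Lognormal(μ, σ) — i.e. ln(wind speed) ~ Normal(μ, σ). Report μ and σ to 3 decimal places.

μ ≈ 1.902, σ ≈ 0.519

If T ~ Lognormal(μ,σ) then ln T ~ Normal(μ,σ), so the p-quantile of ln T is μ + z_p·σ.
ln(2.99) = 1.095 and ln(10) = 2.303; z_{0.06} = -1.555, z_{0.78} = 0.7722.
σ = (2.303 − 1.095)/(0.7722 − (-1.555)) = 0.519.
μ = 1.095 − (-1.555)·0.519 = 1.902.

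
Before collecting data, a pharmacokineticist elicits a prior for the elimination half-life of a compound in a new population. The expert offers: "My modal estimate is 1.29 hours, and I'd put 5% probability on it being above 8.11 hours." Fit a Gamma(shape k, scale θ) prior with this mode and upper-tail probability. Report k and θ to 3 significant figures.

k ≈ 1.67, θ ≈ 1.93

Gamma(k,θ) with k>1 has mode (k−1)θ, so θ = 1.29/(k−1).
Need P(X < 8.11) = 0.95 with θ tied to k this way. Start at k = 2, θ = 1.29: P(X<8.11) ≈ 0.986.
Too high — lower k to spread out. Iterating converges to k ≈ 1.67.
Then θ = 1.29/(1.67−1) ≈ 1.93.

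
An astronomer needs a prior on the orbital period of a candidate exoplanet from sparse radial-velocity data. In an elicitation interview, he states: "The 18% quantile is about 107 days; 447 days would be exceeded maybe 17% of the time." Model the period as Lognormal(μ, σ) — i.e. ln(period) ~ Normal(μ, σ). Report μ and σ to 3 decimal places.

μ ≈ 5.373, σ ≈ 0.765

If T ~ Lognormal(μ,σ) then ln T ~ Normal(μ,σ), so the p-quantile of ln T is μ + z_p·σ.
ln(107) = 4.673 and ln(447) = 6.103; z_{0.18} = -0.9154, z_{0.83} = 0.9542.
σ = (6.103 − 4.673)/(0.9542 − (-0.9154)) = 0.765.
μ = 4.673 − (-0.9154)·0.765 = 5.373.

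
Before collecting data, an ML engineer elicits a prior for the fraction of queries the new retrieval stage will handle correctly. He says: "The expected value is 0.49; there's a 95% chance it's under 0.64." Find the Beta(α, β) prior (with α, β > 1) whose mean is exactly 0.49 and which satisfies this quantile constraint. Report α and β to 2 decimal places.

With mean 0.49 fixed, write α = 0.49s, β = 0.51s where s = α+β.
Need P(θ < 0.64) = 0.95 under Beta(0.49s, 0.51s). Normal approximation: (q−m)/√(m(1−m)/s) ≈ z_{0.95} = 1.64, so s ≈ 0.49·0.51·(1.64)²/(0.64−0.49)² = 30.0.
At s = 30.0: P(θ<0.64) ≈ 0.952. Adjusting to match 0.95 gives s ≈ 29.33.
So α = 0.49·29.33 ≈ 14.37, β = 0.51·29.33 ≈ 14.96.

α ≈ 14.37, β ≈ 14.96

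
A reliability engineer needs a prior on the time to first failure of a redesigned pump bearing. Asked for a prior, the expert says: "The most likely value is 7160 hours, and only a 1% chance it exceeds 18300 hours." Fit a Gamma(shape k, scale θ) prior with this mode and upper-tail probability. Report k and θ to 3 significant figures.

Gamma(k,θ) with k>1 has mode (k−1)θ, so θ = 7160/(k−1).
Need P(X < 18300) = 0.99 with θ tied to k this way. Start at k = 2, θ = 7160: P(X<18300) ≈ 0.724.
Too low — raise k to concentrate. Iterating converges to k ≈ 6.3.
Then θ = 7160/(6.3−1) ≈ 1350.

k ≈ 6.3, θ ≈ 1350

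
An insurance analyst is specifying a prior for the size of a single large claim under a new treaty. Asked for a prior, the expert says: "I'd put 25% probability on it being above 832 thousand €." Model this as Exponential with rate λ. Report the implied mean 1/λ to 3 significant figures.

P(T > 832.0) = e^(−λ·832.0) = 0.25, so λ = −ln(0.25)/832.0 = 0.00167.
Mean = 1/λ = 600 thousand €.

mean ≈ 600 thousand €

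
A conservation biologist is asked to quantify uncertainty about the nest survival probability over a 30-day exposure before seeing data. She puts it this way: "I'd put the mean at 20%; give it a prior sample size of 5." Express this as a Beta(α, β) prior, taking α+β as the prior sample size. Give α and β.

α = 1, β = 4

Under the effective-sample-size interpretation, Beta(α, β) has prior mean α/(α+β) and prior sample size α+β.
So α+β = 5 and α/(α+β) = 0.2, giving α = 0.2·5 = 1 and β = 5 − 1 = 4.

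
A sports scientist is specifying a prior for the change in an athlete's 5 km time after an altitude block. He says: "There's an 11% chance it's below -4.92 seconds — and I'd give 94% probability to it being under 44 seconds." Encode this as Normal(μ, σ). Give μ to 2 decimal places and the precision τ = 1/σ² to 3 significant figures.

μ = 16.65, τ = 0.00323

The p-quantile of Normal(μ,σ) is μ + z_p·σ, with z_{0.11} = -1.227 and z_{0.94} = 1.555.
Eliminate σ: μ = (z₂·x₁ − z₁·x₂)/(z₂ − z₁) = (1.555·-4.92 − (-1.227)·44)/2.781 = 16.65.
Then σ = (x₂ − x₁)/(z₂ − z₁) = (44 − -4.92)/2.781 = 17.59.
Precision τ = 1/σ² = 1/17.59² = 0.00323.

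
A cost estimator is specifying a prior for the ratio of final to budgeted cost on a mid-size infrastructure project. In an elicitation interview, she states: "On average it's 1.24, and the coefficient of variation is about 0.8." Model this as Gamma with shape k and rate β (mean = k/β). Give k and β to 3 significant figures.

k ≈ 1.56, β ≈ 1.26

For Gamma(k, rate β): mean = k/β, variance = k/β², so CV = 1/√k.
CV = 0.8, hence k = 1/CV² = 1.56.
Then β = k/mean = 1.56/1.24 = 1.26.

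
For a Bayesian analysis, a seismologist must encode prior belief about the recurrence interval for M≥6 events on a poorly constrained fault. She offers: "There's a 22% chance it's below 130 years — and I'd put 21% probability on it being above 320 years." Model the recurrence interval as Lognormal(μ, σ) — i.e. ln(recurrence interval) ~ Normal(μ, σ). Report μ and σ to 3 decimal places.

If T ~ Lognormal(μ,σ) then ln T ~ Normal(μ,σ), so the p-quantile of ln T is μ + z_p·σ.
ln(130) = 4.868 and ln(320) = 5.768; z_{0.22} = -0.7722, z_{0.79} = 0.8064.
σ = (5.768 − 4.868)/(0.8064 − (-0.7722)) = 0.571.
μ = 4.868 − (-0.7722)·0.571 = 5.308.

μ ≈ 5.308, σ ≈ 0.571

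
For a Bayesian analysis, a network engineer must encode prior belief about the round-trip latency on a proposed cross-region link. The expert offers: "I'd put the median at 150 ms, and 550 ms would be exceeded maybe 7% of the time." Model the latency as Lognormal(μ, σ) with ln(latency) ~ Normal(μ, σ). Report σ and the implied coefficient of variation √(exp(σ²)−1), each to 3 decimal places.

σ ≈ 0.880, CV ≈ 1.082

If T ~ Lognormal(μ,σ) then ln T ~ Normal(μ,σ), so the p-quantile of ln T is μ + z_p·σ.
ln(150) = 5.011 and ln(550) = 6.31; z_{0.5} = 0, z_{0.93} = 1.476.
σ = (6.31 − 5.011)/(1.476 − (0)) = 0.880.
μ = 5.011 − (0)·0.880 = 5.011.
CV = √(exp(σ²)−1) = √(exp(0.7751)−1) = 1.082.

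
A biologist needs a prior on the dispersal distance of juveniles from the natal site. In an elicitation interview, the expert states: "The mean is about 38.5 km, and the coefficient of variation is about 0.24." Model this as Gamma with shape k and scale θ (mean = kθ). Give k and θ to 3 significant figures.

For Gamma(k, scale θ): mean = kθ, variance = kθ², so CV = 1/√k.
CV = 0.24, hence k = 1/CV² = 17.4.
Then θ = mean/k = 38.5/17.4 = 2.22.

k ≈ 17.4, θ ≈ 2.22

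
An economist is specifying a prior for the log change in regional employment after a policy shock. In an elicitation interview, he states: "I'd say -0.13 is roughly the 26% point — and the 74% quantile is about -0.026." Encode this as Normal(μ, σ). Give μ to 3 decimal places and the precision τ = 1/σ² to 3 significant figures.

μ = -0.078, τ = 153

The p-quantile of Normal(μ,σ) is μ + z_p·σ, with z_{0.26} = -0.6433 and z_{0.74} = 0.6433.
Eliminate σ: μ = (z₂·x₁ − z₁·x₂)/(z₂ − z₁) = (0.6433·-0.13 − (-0.6433)·-0.026)/1.287 = -0.078.
Then σ = (x₂ − x₁)/(z₂ − z₁) = (-0.026 − -0.13)/1.287 = 0.081.
Precision τ = 1/σ² = 1/0.08083² = 153.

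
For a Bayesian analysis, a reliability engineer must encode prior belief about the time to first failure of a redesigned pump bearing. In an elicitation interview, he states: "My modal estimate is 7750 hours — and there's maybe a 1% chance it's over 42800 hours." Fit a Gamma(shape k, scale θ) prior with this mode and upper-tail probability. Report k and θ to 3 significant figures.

k ≈ 2.3, θ ≈ 5950

Gamma(k,θ) with k>1 has mode (k−1)θ, so θ = 7750/(k−1).
Need P(X < 42800) = 0.99 with θ tied to k this way. Start at k = 2, θ = 7750: P(X<42800) ≈ 0.974.
Too low — raise k to concentrate. Iterating converges to k ≈ 2.3.
Then θ = 7750/(2.3−1) ≈ 5950.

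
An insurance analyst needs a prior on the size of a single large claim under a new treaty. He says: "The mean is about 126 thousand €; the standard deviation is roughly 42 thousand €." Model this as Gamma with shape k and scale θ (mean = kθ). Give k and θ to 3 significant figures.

k ≈ 9, θ ≈ 14

For Gamma(k, scale θ): mean = kθ, variance = kθ², so CV = 1/√k.
CV = SD/mean = 42/126 = 0.3333, hence k = 1/CV² = 9.
Then θ = mean/k = 126/9 = 14.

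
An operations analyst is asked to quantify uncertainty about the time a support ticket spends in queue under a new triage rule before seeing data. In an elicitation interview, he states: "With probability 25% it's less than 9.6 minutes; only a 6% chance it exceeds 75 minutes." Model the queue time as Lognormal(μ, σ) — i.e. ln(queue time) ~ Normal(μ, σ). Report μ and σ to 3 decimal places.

If T ~ Lognormal(μ,σ) then ln T ~ Normal(μ,σ), so the p-quantile of ln T is μ + z_p·σ.
ln(9.6) = 2.262 and ln(75) = 4.317; z_{0.25} = -0.6745, z_{0.94} = 1.555.
σ = (4.317 − 2.262)/(1.555 − (-0.6745)) = 0.922.
μ = 2.262 − (-0.6745)·0.922 = 2.884.

μ ≈ 2.884, σ ≈ 0.922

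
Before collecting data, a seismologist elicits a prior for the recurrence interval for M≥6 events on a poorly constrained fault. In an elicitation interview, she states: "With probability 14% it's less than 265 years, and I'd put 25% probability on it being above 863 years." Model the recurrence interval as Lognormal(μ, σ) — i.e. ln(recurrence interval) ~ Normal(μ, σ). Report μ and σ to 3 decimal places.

μ ≈ 6.307, σ ≈ 0.673

If T ~ Lognormal(μ,σ) then ln T ~ Normal(μ,σ), so the p-quantile of ln T is μ + z_p·σ.
ln(265) = 5.58 and ln(863) = 6.76; z_{0.14} = -1.08, z_{0.75} = 0.6745.
σ = (6.76 − 5.58)/(0.6745 − (-1.08)) = 0.673.
μ = 5.58 − (-1.08)·0.673 = 6.307.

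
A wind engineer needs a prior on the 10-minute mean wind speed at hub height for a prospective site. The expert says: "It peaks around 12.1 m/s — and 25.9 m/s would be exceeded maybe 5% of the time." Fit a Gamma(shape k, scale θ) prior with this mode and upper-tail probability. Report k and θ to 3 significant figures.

Gamma(k,θ) with k>1 has mode (k−1)θ, so θ = 12.1/(k−1).
Need P(X < 25.9) = 0.95 with θ tied to k this way. Start at k = 2, θ = 12.1: P(X<25.9) ≈ 0.631.
Too low — raise k to concentrate. Iterating converges to k ≈ 5.76.
Then θ = 12.1/(5.76−1) ≈ 2.54.

k ≈ 5.76, θ ≈ 2.54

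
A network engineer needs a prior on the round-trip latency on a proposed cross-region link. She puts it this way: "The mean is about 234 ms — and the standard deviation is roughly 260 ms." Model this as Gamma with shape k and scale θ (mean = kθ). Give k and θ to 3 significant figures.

k ≈ 0.81, θ ≈ 289

For Gamma(k, scale θ): mean = kθ, variance = kθ², so CV = 1/√k.
CV = SD/mean = 260/234 = 1.111, hence k = 1/CV² = 0.81.
Then θ = mean/k = 234/0.81 = 289.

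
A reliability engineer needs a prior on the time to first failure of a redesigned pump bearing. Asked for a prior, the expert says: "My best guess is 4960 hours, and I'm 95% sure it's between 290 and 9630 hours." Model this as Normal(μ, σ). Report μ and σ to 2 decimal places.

A symmetric 95% interval runs μ ± z·σ with z = 1.96.
Half-width = 4670, so σ = 4670/1.96 = 2382.70.
μ is the stated best guess, 4960.00.

μ = 4960.00, σ = 2382.70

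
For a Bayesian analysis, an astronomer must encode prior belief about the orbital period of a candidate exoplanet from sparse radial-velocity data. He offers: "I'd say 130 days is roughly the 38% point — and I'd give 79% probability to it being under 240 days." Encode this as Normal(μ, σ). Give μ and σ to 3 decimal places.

The p-quantile of Normal(μ,σ) is μ + z_p·σ, with z_{0.38} = -0.3055 and z_{0.79} = 0.8064.
Eliminate σ: μ = (z₂·x₁ − z₁·x₂)/(z₂ − z₁) = (0.8064·130 − (-0.3055)·240)/1.112 = 160.221.
Then σ = (x₂ − x₁)/(z₂ − z₁) = (240 − 130)/1.112 = 98.930.

μ = 160.221, σ = 98.930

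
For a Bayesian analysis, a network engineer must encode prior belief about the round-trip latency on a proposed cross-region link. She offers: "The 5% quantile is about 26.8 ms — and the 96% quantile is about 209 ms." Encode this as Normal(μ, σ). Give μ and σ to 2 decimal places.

The p-quantile of Normal(μ,σ) is μ + z_p·σ, with z_{0.05} = -1.645 and z_{0.96} = 1.751.
Eliminate σ: μ = (z₂·x₁ − z₁·x₂)/(z₂ − z₁) = (1.751·26.8 − (-1.645)·209)/3.396 = 115.06.
Then σ = (x₂ − x₁)/(z₂ − z₁) = (209 − 26.8)/3.396 = 53.66.

μ = 115.06, σ = 53.66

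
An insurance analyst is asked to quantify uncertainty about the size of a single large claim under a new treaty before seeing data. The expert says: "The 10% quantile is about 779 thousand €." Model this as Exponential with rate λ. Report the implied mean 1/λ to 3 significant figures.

mean ≈ 7390 thousand €

P(T < 779.0) = 1 − e^(−λ·779.0) = 0.1, so λ = −ln(1−0.1)/779.0 = −ln(0.9)/779.0 = 0.000135.
Mean = 1/λ = 7390 thousand €.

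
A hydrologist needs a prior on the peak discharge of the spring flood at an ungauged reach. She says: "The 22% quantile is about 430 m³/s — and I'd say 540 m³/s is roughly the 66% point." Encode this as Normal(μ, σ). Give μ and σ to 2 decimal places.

μ = 501.70, σ = 92.85

The p-quantile of Normal(μ,σ) is μ + z_p·σ, with z_{0.22} = -0.7722 and z_{0.66} = 0.4125.
Eliminate σ: μ = (z₂·x₁ − z₁·x₂)/(z₂ − z₁) = (0.4125·430 − (-0.7722)·540)/1.185 = 501.70.
Then σ = (x₂ − x₁)/(z₂ − z₁) = (540 − 430)/1.185 = 92.85.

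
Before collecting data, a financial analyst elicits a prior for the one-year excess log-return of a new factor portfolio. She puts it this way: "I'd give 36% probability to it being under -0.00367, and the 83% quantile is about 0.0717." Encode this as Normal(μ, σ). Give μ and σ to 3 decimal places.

μ = 0.017, σ = 0.057

For Normal(μ,σ), the p-quantile is μ + z_p·σ. Here z_{0.36} = -0.3585, z_{0.83} = 0.9542.
So -0.00367 = μ − 0.3585σ and 0.0717 = μ + 0.9542σ.
Subtracting: σ = (0.0717 − -0.00367)/(0.9542 − (-0.3585)) = 0.057.
Then μ = -0.00367 − (-0.3585)·0.057 = 0.017.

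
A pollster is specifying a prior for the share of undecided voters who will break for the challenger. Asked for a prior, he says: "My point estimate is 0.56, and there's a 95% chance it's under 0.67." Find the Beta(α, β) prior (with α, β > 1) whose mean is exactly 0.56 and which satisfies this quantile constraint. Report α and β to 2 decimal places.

α ≈ 29.64, β ≈ 23.29

With mean 0.56 fixed, write α = 0.56s, β = 0.44s where s = α+β.
Need P(θ < 0.67) = 0.95 under Beta(0.56s, 0.44s). Normal approximation: (q−m)/√(m(1−m)/s) ≈ z_{0.95} = 1.64, so s ≈ 0.56·0.44·(1.64)²/(0.67−0.56)² = 55.1.
At s = 55.1: P(θ<0.67) ≈ 0.953. Adjusting to match 0.95 gives s ≈ 52.93.
So α = 0.56·52.93 ≈ 29.64, β = 0.44·52.93 ≈ 23.29.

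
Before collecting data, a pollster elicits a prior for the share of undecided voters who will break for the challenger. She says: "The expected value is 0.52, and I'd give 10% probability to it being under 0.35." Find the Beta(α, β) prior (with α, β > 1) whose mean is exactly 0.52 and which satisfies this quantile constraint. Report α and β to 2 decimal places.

α ≈ 7.25, β ≈ 6.69

With mean 0.52 fixed, write α = 0.52s, β = 0.48s where s = α+β.
Need P(θ < 0.35) = 0.1 under Beta(0.52s, 0.48s). Normal approximation: (q−m)/√(m(1−m)/s) ≈ z_{0.1} = -1.28, so s ≈ 0.52·0.48·(-1.28)²/(0.35−0.52)² = 14.2.
At s = 14.2: P(θ<0.35) ≈ 0.098. Adjusting to match 0.1 gives s ≈ 13.94.
So α = 0.52·13.94 ≈ 7.25, β = 0.48·13.94 ≈ 6.69.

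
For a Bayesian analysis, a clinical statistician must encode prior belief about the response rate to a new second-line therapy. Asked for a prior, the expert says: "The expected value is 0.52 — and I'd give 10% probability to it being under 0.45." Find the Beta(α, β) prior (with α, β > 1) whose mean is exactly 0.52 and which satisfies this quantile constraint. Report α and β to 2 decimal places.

With mean 0.52 fixed, write α = 0.52s, β = 0.48s where s = α+β.
Need P(θ < 0.45) = 0.1 under Beta(0.52s, 0.48s). Normal approximation: (q−m)/√(m(1−m)/s) ≈ z_{0.1} = -1.28, so s ≈ 0.52·0.48·(-1.28)²/(0.45−0.52)² = 83.7.
At s = 83.7: P(θ<0.45) ≈ 0.100. Adjusting to match 0.1 gives s ≈ 83.58.
So α = 0.52·83.58 ≈ 43.46, β = 0.48·83.58 ≈ 40.12.

α ≈ 43.46, β ≈ 40.12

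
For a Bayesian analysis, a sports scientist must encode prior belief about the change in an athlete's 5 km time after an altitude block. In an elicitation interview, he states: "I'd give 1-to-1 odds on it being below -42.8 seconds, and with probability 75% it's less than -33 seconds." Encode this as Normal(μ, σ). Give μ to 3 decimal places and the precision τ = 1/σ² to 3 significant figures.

The p-quantile of Normal(μ,σ) is μ + z_p·σ, with z_{0.5} = 0 and z_{0.75} = 0.6745.
Eliminate σ: μ = (z₂·x₁ − z₁·x₂)/(z₂ − z₁) = (0.6745·-42.8 − (0)·-33)/0.6745 = -42.800.
Then σ = (x₂ − x₁)/(z₂ − z₁) = (-33 − -42.8)/0.6745 = 14.530.
Precision τ = 1/σ² = 1/14.53² = 0.00474.

μ = -42.800, τ = 0.00474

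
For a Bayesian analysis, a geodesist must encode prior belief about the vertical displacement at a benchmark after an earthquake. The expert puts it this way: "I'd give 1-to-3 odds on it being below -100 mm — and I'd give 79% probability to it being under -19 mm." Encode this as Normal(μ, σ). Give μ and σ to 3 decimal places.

For Normal(μ,σ), the p-quantile is μ + z_p·σ. Here z_{0.25} = -0.6745, z_{0.79} = 0.8064.
So -100 = μ − 0.6745σ and -19 = μ + 0.8064σ.
Subtracting: σ = (-19 − -100)/(0.8064 − (-0.6745)) = 54.696.
Then μ = -100 − (-0.6745)·54.696 = -63.108.

μ = -63.108, σ = 54.696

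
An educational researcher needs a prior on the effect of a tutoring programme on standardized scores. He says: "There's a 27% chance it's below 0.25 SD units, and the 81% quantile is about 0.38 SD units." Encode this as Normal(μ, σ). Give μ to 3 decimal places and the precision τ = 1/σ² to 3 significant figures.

μ = 0.303, τ = 131

For Normal(μ,σ), the p-quantile is μ + z_p·σ. Here z_{0.27} = -0.6128, z_{0.81} = 0.8779.
So 0.25 = μ − 0.6128σ and 0.38 = μ + 0.8779σ.
Subtracting: σ = (0.38 − 0.25)/(0.8779 − (-0.6128)) = 0.087.
Then μ = 0.25 − (-0.6128)·0.087 = 0.303.
Precision τ = 1/σ² = 1/0.08721² = 131.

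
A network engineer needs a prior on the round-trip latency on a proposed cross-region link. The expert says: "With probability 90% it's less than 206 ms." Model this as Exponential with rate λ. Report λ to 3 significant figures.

P(T < 206.0) = 1 − e^(−λ·206.0) = 0.9, so λ = −ln(1−0.9)/206.0 = −ln(0.1)/206.0 = 0.0112.

λ ≈ 0.0112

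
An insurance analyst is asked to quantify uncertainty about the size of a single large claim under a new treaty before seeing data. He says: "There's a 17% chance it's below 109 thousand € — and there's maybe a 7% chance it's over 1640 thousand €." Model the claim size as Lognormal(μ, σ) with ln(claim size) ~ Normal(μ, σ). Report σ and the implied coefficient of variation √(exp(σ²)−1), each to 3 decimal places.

σ ≈ 1.116, CV ≈ 1.572

If T ~ Lognormal(μ,σ) then ln T ~ Normal(μ,σ), so the p-quantile of ln T is μ + z_p·σ.
ln(109) = 4.691 and ln(1640) = 7.402; z_{0.17} = -0.9542, z_{0.93} = 1.476.
σ = (7.402 − 4.691)/(1.476 − (-0.9542)) = 1.116.
μ = 4.691 − (-0.9542)·1.116 = 5.756.
CV = √(exp(σ²)−1) = √(exp(1.2448)−1) = 1.572.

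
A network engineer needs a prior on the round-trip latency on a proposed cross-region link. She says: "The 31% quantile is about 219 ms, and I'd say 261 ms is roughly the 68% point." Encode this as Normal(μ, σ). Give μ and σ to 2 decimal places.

μ = 240.61, σ = 43.59

For Normal(μ,σ), the p-quantile is μ + z_p·σ. Here z_{0.31} = -0.4959, z_{0.68} = 0.4677.
So 219 = μ − 0.4959σ and 261 = μ + 0.4677σ.
Subtracting: σ = (261 − 219)/(0.4677 − (-0.4959)) = 43.59.
Then μ = 219 − (-0.4959)·43.59 = 240.61.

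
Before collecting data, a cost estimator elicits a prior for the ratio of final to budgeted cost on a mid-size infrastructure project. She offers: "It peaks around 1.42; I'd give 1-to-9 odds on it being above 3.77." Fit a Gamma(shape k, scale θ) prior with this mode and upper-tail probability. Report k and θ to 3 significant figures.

k ≈ 3.01, θ ≈ 0.707

Gamma(k,θ) with k>1 has mode (k−1)θ, so θ = 1.42/(k−1).
Need P(X < 3.77) = 0.9 with θ tied to k this way. Start at k = 2, θ = 1.42: P(X<3.77) ≈ 0.743.
Too low — raise k to concentrate. Iterating converges to k ≈ 3.01.
Then θ = 1.42/(3.01−1) ≈ 0.707.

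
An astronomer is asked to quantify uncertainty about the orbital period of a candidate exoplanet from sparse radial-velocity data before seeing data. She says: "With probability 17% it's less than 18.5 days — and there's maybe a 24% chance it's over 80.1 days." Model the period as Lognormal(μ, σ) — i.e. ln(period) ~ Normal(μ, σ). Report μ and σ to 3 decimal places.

μ ≈ 3.760, σ ≈ 0.883

If T ~ Lognormal(μ,σ) then ln T ~ Normal(μ,σ), so the p-quantile of ln T is μ + z_p·σ.
ln(18.5) = 2.918 and ln(80.1) = 4.383; z_{0.17} = -0.9542, z_{0.76} = 0.7063.
σ = (4.383 − 2.918)/(0.7063 − (-0.9542)) = 0.883.
μ = 2.918 − (-0.9542)·0.883 = 3.760.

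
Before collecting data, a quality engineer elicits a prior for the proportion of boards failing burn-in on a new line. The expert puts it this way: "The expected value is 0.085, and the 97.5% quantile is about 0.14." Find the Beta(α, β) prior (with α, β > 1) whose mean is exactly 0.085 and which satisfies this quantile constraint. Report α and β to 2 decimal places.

With mean 0.085 fixed, write α = 0.085s, β = 0.915s where s = α+β.
Need P(θ < 0.14) = 0.975 under Beta(0.085s, 0.915s). Normal approximation: (q−m)/√(m(1−m)/s) ≈ z_{0.975} = 1.96, so s ≈ 0.085·0.915·(1.96)²/(0.14−0.085)² = 98.8.
At s = 98.8: P(θ<0.14) ≈ 0.962. Adjusting to match 0.975 gives s ≈ 123.24.
So α = 0.085·123.24 ≈ 10.48, β = 0.915·123.24 ≈ 112.77.

α ≈ 10.48, β ≈ 112.77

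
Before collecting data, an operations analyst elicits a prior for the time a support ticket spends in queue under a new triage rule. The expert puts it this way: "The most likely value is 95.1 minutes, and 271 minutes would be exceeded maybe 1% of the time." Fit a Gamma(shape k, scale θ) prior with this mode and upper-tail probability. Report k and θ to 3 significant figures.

Gamma(k,θ) with k>1 has mode (k−1)θ, so θ = 95.1/(k−1).
Need P(X < 271) = 0.99 with θ tied to k this way. Start at k = 2, θ = 95.1: P(X<271) ≈ 0.777.
Too low — raise k to concentrate. Iterating converges to k ≈ 5.16.
Then θ = 95.1/(5.16−1) ≈ 22.9.

k ≈ 5.16, θ ≈ 22.9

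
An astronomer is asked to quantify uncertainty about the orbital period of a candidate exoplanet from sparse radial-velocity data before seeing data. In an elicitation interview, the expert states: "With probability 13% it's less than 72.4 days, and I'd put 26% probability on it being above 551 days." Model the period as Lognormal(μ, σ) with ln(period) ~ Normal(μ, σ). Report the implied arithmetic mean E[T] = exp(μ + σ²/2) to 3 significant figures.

If T ~ Lognormal(μ,σ) then ln T ~ Normal(μ,σ), so the p-quantile of ln T is μ + z_p·σ.
ln(72.4) = 4.282 and ln(551) = 6.312; z_{0.13} = -1.126, z_{0.74} = 0.6433.
σ = (6.312 − 4.282)/(0.6433 − (-1.126)) = 1.147.
μ = 4.282 − (-1.126)·1.147 = 5.574.
E[T] = exp(μ + σ²/2) = exp(5.574 + 0.6576) = 509 days.

E[T] ≈ 509 days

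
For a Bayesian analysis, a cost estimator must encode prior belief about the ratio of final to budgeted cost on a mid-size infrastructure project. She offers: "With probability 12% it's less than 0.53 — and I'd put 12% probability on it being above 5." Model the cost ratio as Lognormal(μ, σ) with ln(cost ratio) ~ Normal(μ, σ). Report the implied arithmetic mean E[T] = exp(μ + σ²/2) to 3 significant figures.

E[T] ≈ 2.57

If T ~ Lognormal(μ,σ) then ln T ~ Normal(μ,σ), so the p-quantile of ln T is μ + z_p·σ.
ln(0.53) = -0.6349 and ln(5) = 1.609; z_{0.12} = -1.175, z_{0.88} = 1.175.
σ = (1.609 − -0.6349)/(1.175 − (-1.175)) = 0.955.
μ = -0.6349 − (-1.175)·0.955 = 0.487.
E[T] = exp(μ + σ²/2) = exp(0.487 + 0.4560) = 2.57.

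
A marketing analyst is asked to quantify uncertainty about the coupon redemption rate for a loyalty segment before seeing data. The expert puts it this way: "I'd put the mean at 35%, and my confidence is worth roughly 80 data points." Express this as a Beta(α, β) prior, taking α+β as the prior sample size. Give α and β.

Under the effective-sample-size interpretation, Beta(α, β) has prior mean α/(α+β) and prior sample size α+β.
So α+β = 80 and α/(α+β) = 0.35, giving α = 0.35·80 = 28 and β = 80 − 28 = 52.

α = 28, β = 52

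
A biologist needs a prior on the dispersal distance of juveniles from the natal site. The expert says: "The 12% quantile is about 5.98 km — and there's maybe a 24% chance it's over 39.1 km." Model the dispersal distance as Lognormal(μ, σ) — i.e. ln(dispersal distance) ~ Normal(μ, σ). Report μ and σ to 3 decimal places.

μ ≈ 2.961, σ ≈ 0.998

If T ~ Lognormal(μ,σ) then ln T ~ Normal(μ,σ), so the p-quantile of ln T is μ + z_p·σ.
ln(5.98) = 1.788 and ln(39.1) = 3.666; z_{0.12} = -1.175, z_{0.76} = 0.7063.
σ = (3.666 − 1.788)/(0.7063 − (-1.175)) = 0.998.
μ = 1.788 − (-1.175)·0.998 = 2.961.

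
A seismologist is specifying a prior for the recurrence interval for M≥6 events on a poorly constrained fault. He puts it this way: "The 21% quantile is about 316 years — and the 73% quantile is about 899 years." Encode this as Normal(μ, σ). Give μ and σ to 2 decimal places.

μ = 647.27, σ = 410.78

For Normal(μ,σ), the p-quantile is μ + z_p·σ. Here z_{0.21} = -0.8064, z_{0.73} = 0.6128.
So 316 = μ − 0.8064σ and 899 = μ + 0.6128σ.
Subtracting: σ = (899 − 316)/(0.6128 − (-0.8064)) = 410.78.
Then μ = 316 − (-0.8064)·410.78 = 647.27.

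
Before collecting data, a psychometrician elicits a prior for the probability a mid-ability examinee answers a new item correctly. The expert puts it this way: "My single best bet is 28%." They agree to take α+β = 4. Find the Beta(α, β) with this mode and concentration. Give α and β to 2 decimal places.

α = 1.56, β = 2.44

For α,β > 1 the Beta mode is (α−1)/(α+β−2). With α+β = 4, the mode is (α−1)/2.
Set (α−1)/2 = 0.28 → α = 1 + 0.28·2 = 1.56.
β = 4 − α = 2.44.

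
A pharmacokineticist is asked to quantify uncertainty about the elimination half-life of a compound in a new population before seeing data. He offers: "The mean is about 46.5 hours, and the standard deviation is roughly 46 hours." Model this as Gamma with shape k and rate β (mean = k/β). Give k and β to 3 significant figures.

For Gamma(k, rate β): mean = k/β, variance = k/β², so CV = 1/√k.
CV = SD/mean = 46/46.5 = 0.9892, hence k = 1/CV² = 1.02.
Then β = k/mean = 1.02/46.5 = 0.022.

k ≈ 1.02, β ≈ 0.022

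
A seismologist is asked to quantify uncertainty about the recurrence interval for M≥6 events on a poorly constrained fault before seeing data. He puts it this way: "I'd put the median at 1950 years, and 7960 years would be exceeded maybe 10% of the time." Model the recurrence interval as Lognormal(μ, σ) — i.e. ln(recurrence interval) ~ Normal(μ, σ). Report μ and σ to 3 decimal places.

μ ≈ 7.576, σ ≈ 1.098

If T ~ Lognormal(μ,σ) then ln T ~ Normal(μ,σ), so the p-quantile of ln T is μ + z_p·σ.
ln(1950) = 7.576 and ln(7960) = 8.982; z_{0.5} = 0, z_{0.9} = 1.282.
σ = (8.982 − 7.576)/(1.282 − (0)) = 1.098.
μ = 7.576 − (0)·1.098 = 7.576.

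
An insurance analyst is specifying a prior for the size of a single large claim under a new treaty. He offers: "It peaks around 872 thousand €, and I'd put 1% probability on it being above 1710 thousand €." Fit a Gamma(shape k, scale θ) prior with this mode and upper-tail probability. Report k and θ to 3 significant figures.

k ≈ 11.9, θ ≈ 80.2

Gamma(k,θ) with k>1 has mode (k−1)θ, so θ = 872/(k−1).
Need P(X < 1710) = 0.99 with θ tied to k this way. Start at k = 2, θ = 872: P(X<1710) ≈ 0.583.
Too low — raise k to concentrate. Iterating converges to k ≈ 11.9.
Then θ = 872/(11.9−1) ≈ 80.2.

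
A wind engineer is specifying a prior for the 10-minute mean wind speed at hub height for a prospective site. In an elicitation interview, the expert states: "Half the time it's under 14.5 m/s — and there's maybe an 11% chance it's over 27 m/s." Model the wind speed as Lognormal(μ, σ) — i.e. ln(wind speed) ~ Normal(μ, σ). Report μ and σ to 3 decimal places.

μ ≈ 2.674, σ ≈ 0.507

If T ~ Lognormal(μ,σ) then ln T ~ Normal(μ,σ), so the p-quantile of ln T is μ + z_p·σ.
ln(14.5) = 2.674 and ln(27) = 3.296; z_{0.5} = 0, z_{0.89} = 1.227.
σ = (3.296 − 2.674)/(1.227 − (0)) = 0.507.
μ = 2.674 − (0)·0.507 = 2.674.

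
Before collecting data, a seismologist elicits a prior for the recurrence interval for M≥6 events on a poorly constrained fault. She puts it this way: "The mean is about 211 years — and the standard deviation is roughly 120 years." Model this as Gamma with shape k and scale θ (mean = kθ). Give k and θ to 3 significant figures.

k ≈ 3.09, θ ≈ 68.2

For Gamma(k, scale θ): mean = kθ, variance = kθ², so CV = 1/√k.
CV = SD/mean = 120/211 = 0.5687, hence k = 1/CV² = 3.09.
Then θ = mean/k = 211/3.09 = 68.2.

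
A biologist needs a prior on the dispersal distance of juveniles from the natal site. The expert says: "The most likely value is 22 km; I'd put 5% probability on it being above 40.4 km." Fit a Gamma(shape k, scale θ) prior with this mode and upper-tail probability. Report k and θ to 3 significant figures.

Gamma(k,θ) with k>1 has mode (k−1)θ, so θ = 22/(k−1).
Need P(X < 40.4) = 0.95 with θ tied to k this way. Start at k = 2, θ = 22: P(X<40.4) ≈ 0.548.
Too low — raise k to concentrate. Iterating converges to k ≈ 8.54.
Then θ = 22/(8.54−1) ≈ 2.92.

k ≈ 8.54, θ ≈ 2.92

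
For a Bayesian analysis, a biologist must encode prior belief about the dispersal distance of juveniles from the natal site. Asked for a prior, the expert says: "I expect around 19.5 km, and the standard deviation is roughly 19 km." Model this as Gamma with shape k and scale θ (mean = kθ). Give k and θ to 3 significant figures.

For Gamma(k, scale θ): mean = kθ, variance = kθ², so CV = 1/√k.
CV = SD/mean = 19/19.5 = 0.9744, hence k = 1/CV² = 1.05.
Then θ = mean/k = 19.5/1.05 = 18.5.

k ≈ 1.05, θ ≈ 18.5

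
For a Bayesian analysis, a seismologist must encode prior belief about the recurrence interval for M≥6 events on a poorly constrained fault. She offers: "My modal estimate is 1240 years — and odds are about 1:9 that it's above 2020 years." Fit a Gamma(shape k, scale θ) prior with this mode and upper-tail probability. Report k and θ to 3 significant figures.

Gamma(k,θ) with k>1 has mode (k−1)θ, so θ = 1240/(k−1).
Need P(X < 2020) = 0.9 with θ tied to k this way. Start at k = 2, θ = 1240: P(X<2020) ≈ 0.484.
Too low — raise k to concentrate. Iterating converges to k ≈ 8.91.
Then θ = 1240/(8.91−1) ≈ 157.

k ≈ 8.91, θ ≈ 157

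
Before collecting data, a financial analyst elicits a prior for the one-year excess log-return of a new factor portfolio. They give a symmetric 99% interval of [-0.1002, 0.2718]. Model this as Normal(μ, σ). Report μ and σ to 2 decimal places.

μ = 0.09, σ = 0.07

A symmetric 99% interval runs μ ± z·σ with z = 2.576.
Half-width = 0.186, so σ = 0.186/2.576 = 0.07.
μ is the interval midpoint, 0.09.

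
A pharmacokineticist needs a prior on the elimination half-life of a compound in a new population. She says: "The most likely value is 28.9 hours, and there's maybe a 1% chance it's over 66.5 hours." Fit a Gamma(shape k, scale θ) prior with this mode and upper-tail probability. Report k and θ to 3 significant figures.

Gamma(k,θ) with k>1 has mode (k−1)θ, so θ = 28.9/(k−1).
Need P(X < 66.5) = 0.99 with θ tied to k this way. Start at k = 2, θ = 28.9: P(X<66.5) ≈ 0.669.
Too low — raise k to concentrate. Iterating converges to k ≈ 7.88.
Then θ = 28.9/(7.88−1) ≈ 4.2.

k ≈ 7.88, θ ≈ 4.2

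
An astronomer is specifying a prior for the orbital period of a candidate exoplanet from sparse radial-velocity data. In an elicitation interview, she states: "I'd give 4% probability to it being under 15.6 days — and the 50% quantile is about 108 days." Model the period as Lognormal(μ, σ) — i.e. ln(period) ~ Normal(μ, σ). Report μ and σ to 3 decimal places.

If T ~ Lognormal(μ,σ) then ln T ~ Normal(μ,σ), so the p-quantile of ln T is μ + z_p·σ.
ln(15.6) = 2.747 and ln(108) = 4.682; z_{0.04} = -1.751, z_{0.5} = 0.
σ = (4.682 − 2.747)/(0 − (-1.751)) = 1.105.
μ = 2.747 − (-1.751)·1.105 = 4.682.

μ ≈ 4.682, σ ≈ 1.105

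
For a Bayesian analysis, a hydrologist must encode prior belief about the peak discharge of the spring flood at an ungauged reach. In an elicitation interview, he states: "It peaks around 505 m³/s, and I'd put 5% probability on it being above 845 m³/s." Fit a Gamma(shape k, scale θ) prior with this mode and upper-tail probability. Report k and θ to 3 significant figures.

Gamma(k,θ) with k>1 has mode (k−1)θ, so θ = 505/(k−1).
Need P(X < 845) = 0.95 with θ tied to k this way. Start at k = 2, θ = 505: P(X<845) ≈ 0.498.
Too low — raise k to concentrate. Iterating converges to k ≈ 11.5.
Then θ = 505/(11.5−1) ≈ 47.9.

k ≈ 11.5, θ ≈ 47.9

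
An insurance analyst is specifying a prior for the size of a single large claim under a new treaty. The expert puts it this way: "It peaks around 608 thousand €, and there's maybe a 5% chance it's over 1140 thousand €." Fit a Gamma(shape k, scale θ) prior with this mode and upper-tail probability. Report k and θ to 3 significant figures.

Gamma(k,θ) with k>1 has mode (k−1)θ, so θ = 608/(k−1).
Need P(X < 1140) = 0.95 with θ tied to k this way. Start at k = 2, θ = 608: P(X<1140) ≈ 0.559.
Too low — raise k to concentrate. Iterating converges to k ≈ 8.04.
Then θ = 608/(8.04−1) ≈ 86.4.

k ≈ 8.04, θ ≈ 86.4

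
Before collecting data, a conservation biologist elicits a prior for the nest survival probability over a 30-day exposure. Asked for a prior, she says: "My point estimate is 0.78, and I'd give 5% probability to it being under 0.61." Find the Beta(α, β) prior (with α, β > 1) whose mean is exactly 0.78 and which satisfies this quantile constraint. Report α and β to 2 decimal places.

With mean 0.78 fixed, write α = 0.78s, β = 0.22s where s = α+β.
Need P(θ < 0.61) = 0.05 under Beta(0.78s, 0.22s). Normal approximation: (q−m)/√(m(1−m)/s) ≈ z_{0.05} = -1.64, so s ≈ 0.78·0.22·(-1.64)²/(0.61−0.78)² = 16.1.
At s = 16.1: P(θ<0.61) ≈ 0.062. Adjusting to match 0.05 gives s ≈ 18.61.
So α = 0.78·18.61 ≈ 14.51, β = 0.22·18.61 ≈ 4.09.

α ≈ 14.51, β ≈ 4.09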